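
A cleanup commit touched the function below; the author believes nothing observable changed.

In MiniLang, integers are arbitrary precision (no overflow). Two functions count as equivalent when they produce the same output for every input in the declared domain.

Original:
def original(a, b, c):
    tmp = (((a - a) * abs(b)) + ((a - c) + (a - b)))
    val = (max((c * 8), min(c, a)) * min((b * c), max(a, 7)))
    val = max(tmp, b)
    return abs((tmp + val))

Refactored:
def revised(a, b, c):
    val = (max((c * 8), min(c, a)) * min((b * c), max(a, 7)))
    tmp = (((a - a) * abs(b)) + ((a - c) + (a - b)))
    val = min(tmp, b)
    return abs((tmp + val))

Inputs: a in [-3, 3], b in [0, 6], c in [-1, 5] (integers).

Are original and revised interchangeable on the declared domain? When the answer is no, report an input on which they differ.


Consider the input a=-3, b=0, c=-1.
original: tmp = -5; val = 0; val = 0; return 5
revised: val = 0; tmp = -5; val = -5; return 10
5 != 10, so the rewrite changes behavior.
verdict: not equivalent; witness: a=-3, b=0, c=-1


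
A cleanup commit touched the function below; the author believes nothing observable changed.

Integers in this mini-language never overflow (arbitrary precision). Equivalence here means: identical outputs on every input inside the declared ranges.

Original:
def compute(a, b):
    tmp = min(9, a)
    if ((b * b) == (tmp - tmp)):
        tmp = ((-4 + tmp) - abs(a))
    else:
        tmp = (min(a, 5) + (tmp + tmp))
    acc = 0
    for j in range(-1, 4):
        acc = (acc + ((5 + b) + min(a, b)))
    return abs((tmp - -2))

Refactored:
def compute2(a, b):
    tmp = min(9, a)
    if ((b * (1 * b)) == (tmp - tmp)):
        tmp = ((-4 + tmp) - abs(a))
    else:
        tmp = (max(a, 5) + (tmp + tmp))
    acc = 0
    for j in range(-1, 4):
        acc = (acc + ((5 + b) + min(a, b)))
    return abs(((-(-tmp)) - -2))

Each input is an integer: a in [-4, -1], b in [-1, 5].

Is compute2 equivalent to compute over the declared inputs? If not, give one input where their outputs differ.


These are not equivalent — on a=-4, b=-1 the outputs split (10 vs 1).
compute: tmp := -4 | ((b * b) == (tmp - tmp)): false | tmp := -12 | acc := 0 | iter j=-1: | acc := 0 | iter j=0: | acc := 0 | iter j=1: | acc := 0 | iter j=2: | acc := 0 | iter j=3: | acc := 0 | result 10
compute2: tmp := -4 | ((b * (1 * b)) == (tmp - tmp)): false | tmp := -3 | acc := 0 | iter j=-1: | acc := 0 | iter j=0: | acc := 0 | iter j=1: | acc := 0 | iter j=2: | acc := 0 | iter j=3: | acc := 0 | result 1
verdict: not equivalent; witness: a=-4, b=-1


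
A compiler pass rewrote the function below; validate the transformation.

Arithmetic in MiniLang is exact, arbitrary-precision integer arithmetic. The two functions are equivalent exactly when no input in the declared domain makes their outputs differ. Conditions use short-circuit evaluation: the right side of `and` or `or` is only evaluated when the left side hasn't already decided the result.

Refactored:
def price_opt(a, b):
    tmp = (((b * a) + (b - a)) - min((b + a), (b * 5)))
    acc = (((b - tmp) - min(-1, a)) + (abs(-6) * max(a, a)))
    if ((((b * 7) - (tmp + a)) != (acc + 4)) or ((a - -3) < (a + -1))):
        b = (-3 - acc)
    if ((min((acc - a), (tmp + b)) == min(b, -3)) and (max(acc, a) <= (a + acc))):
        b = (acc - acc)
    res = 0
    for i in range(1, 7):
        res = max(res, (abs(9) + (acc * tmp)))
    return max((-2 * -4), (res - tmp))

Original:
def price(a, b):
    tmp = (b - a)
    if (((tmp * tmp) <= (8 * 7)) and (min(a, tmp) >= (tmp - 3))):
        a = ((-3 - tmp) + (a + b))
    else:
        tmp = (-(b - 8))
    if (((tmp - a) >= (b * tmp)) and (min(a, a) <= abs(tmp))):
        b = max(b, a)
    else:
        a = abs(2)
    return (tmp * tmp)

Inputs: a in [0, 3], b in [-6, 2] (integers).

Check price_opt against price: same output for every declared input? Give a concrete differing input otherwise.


Run the pair on a=0, b=-6.
price: tmp becomes -6; next (((tmp * tmp) <= (8 * 7)) and (min(a, tmp) >= (tmp - 3))) evaluates to true; next a becomes -3; next (((tmp - a) >= (b * tmp)) and (min(a, a) <= abs(tmp))) evaluates to false; next a becomes 2; next final value 36
price_opt: tmp becomes 24; next acc becomes -29; next ((((b * 7) - (tmp + a)) != (acc + 4)) or ((a - -3) < (a + -1))) evaluates to true; next b becomes 26; next ((min((acc - a), (tmp + b)) == min(b, -3)) and (max(acc, a) <= (a + acc))) evaluates to false; next res becomes 0; next at i=1:; next res becomes 0; next at i=2:; next res becomes 0; next at i=3:; next res becomes 0; next at i=4:; next res becomes 0; next at i=5:; next res becomes 0; next at i=6:; next res becomes 0; next final value 8
36 and 8 differ, so these are not the same function on this domain.
verdict: not equivalent; witness: a=0, b=-6


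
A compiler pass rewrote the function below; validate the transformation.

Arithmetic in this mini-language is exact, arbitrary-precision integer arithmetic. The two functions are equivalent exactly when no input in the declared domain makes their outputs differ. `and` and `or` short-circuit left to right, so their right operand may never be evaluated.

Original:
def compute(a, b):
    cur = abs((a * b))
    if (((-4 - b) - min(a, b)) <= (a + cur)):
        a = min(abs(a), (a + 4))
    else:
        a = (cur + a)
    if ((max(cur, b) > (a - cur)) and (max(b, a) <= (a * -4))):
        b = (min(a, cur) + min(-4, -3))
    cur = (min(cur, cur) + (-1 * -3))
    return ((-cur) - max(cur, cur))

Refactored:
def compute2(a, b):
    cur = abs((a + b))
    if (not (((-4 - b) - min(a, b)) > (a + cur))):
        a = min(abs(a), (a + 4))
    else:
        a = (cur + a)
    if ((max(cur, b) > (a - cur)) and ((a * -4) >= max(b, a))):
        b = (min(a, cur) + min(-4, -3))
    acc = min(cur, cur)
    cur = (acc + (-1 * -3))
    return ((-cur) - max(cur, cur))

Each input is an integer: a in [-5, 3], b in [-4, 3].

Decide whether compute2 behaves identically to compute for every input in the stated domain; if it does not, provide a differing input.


a=-5, b=-4 yields -46 from compute but -24 from compute2.
verdict: not equivalent; witness: a=-5, b=-4


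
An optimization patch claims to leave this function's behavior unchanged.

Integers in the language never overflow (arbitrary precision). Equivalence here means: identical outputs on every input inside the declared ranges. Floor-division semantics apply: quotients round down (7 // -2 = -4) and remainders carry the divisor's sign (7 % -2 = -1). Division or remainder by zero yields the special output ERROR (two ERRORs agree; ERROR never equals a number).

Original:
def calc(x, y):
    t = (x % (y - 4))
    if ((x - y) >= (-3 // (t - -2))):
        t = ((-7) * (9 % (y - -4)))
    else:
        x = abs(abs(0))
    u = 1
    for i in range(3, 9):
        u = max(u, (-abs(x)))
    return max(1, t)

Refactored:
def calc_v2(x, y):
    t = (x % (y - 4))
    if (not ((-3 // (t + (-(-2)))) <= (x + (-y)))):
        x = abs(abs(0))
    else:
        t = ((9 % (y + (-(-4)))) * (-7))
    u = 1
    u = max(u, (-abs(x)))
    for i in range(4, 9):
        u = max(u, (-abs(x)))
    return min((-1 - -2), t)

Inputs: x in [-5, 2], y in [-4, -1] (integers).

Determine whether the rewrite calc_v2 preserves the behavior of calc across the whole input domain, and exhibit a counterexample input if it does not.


There is a counterexample at x=-5, y=-4: 1 on one side, -5 on the other.
calc: t becomes -5; next ((x - y) >= (-3 // (t - -2))) evaluates to false; next x becomes 0; next u becomes 1; next at i=3:; next u becomes 1; next at i=4:; next u becomes 1; next at i=5:; next u becomes 1; next at i=6:; next u becomes 1; next at i=7:; next u becomes 1; next at i=8:; next u becomes 1; next final value 1
calc_v2: t becomes -5; next (not ((-3 // (t + (-(-2)))) <= (x + (-y)))) evaluates to true; next x becomes 0; next u becomes 1; next u becomes 1; next at i=4:; next u becomes 1; next at i=5:; next u becomes 1; next at i=6:; next u becomes 1; next at i=7:; next u becomes 1; next at i=8:; next u becomes 1; next final value -5
verdict: not equivalent; witness: x=-5, y=-4


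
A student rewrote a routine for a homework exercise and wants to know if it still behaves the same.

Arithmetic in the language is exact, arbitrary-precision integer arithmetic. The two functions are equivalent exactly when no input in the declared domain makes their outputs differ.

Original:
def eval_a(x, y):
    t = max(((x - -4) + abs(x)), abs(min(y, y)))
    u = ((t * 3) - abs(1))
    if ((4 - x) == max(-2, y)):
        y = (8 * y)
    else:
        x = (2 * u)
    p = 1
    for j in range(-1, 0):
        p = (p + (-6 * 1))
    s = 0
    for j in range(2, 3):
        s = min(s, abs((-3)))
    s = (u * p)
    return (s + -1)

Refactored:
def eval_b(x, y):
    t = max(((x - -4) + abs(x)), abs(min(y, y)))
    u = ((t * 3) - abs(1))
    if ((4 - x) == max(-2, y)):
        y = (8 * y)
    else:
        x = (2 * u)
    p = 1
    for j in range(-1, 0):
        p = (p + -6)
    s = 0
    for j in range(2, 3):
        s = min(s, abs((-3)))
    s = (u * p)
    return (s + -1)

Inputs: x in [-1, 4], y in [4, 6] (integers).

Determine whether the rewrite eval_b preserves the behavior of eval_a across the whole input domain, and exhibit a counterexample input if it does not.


The two versions differ — the changes include constant usage differs; arithmetic usage differs.
Spot check at x=4, y=5 — eval_a: t = 12; u = 35; ((4 - x) == max(-2, y)) -> false; x = 70; p = 1; [j=-1]; p = -5; s = 0; [j=2]; s = 0; s = -175; return -176. eval_b: t = 12; u = 35; ((4 - x) == max(-2, y)) -> false; x = 70; p = 1; [j=-1]; p = -5; s = 0; [j=2]; s = 0; s = -175; return -176. Both give -176.
Across all 18 domain points the two functions coincide.
verdict: equivalent


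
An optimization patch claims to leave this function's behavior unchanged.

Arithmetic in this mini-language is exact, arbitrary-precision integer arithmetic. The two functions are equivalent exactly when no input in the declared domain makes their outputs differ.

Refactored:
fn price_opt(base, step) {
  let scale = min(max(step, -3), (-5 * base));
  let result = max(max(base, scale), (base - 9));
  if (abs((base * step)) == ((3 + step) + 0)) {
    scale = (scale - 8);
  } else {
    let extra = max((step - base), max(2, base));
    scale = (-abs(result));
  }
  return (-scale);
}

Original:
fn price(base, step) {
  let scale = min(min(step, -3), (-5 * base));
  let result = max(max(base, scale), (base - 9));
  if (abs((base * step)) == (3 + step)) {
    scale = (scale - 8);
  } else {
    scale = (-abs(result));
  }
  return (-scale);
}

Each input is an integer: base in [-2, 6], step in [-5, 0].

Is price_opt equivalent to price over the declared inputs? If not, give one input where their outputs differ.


There is a counterexample at base=-2, step=-1: 11 on one side, 9 on the other.
price: scale := -3 | result := -2 | (abs((base * step)) == (3 + step)): true | scale := -11 | result 11
price_opt: scale := -1 | result := -1 | (abs((base * step)) == ((3 + step) + 0)): true | scale := -9 | result 9
verdict: not equivalent; witness: base=-2, step=-1


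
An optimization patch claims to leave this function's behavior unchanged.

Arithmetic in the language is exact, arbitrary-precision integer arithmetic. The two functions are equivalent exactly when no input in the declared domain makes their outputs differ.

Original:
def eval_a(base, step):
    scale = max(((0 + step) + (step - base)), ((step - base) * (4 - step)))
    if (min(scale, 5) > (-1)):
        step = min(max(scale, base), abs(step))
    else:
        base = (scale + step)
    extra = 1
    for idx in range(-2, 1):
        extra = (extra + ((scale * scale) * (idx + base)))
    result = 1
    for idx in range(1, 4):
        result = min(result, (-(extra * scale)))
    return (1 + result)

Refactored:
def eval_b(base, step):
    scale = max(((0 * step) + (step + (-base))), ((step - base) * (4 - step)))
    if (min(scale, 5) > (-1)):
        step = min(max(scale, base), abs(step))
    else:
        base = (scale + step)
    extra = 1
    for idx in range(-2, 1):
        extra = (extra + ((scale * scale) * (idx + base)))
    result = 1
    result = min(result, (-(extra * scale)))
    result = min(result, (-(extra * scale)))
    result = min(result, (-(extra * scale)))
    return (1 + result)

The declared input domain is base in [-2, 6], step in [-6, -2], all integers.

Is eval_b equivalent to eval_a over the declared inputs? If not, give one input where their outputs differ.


Evaluate both at base=-2, step=-6.
eval_a: scale = -10; (min(scale, 5) > (-1)) -> false; base = -16; extra = 1; [idx=-2]; extra = -1799; [idx=-1]; extra = -3499; [idx=0]; extra = -5099; result = 1; [idx=1]; result = -50990; [idx=2]; result = -50990; [idx=3]; result = -50990; return -50989
eval_b: scale = -4; (min(scale, 5) > (-1)) -> false; base = -10; extra = 1; [idx=-2]; extra = -191; [idx=-1]; extra = -367; [idx=0]; extra = -527; result = 1; result = -2108; result = -2108; result = -2108; return -2107
-50989 != -2107, so the rewrite changes behavior.
verdict: not equivalent; witness: base=-2, step=-6


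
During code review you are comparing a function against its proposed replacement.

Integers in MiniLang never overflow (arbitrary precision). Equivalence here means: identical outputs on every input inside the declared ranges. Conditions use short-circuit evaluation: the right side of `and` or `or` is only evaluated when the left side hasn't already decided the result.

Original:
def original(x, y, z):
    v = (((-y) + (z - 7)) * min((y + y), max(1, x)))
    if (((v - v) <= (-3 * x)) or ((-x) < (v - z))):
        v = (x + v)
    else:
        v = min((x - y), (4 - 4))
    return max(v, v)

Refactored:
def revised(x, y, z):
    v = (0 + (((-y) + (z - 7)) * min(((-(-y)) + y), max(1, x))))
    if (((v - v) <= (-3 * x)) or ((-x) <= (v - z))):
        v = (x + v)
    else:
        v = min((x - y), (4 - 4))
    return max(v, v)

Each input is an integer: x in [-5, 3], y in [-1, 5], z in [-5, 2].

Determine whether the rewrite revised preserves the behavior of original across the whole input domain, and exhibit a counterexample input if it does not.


Take x=1, y=0, z=1.
original: v := 0 | (((v - v) <= (-3 * x)) or ((-x) < (v - z))): false | v := 0 | result 0
revised: v := 0 | (((v - v) <= (-3 * x)) or ((-x) <= (v - z))): true | v := 1 | result 1
0 vs 1 — the two versions disagree here.
verdict: not equivalent; witness: x=1, y=0, z=1


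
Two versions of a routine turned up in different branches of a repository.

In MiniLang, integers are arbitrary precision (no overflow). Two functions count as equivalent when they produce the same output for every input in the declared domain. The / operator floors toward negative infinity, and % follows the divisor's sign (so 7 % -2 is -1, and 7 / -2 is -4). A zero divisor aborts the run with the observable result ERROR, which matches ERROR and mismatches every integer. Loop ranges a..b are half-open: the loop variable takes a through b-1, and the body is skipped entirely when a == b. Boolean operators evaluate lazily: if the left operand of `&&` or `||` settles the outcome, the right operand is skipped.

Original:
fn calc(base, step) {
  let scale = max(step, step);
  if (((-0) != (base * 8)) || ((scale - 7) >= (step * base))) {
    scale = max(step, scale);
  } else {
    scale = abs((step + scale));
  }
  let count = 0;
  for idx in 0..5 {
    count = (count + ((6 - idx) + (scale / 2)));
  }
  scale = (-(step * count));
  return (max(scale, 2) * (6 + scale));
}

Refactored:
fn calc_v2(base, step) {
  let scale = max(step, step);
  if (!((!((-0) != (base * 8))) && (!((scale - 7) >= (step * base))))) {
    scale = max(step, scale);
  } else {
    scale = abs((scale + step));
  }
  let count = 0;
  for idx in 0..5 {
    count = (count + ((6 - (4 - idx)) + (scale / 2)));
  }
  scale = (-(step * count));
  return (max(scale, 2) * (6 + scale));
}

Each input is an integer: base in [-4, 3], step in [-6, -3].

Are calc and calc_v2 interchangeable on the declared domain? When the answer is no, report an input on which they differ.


This is a faithful refactor — constant usage differs; and boolean connective usage differs; and arithmetic usage differs, but the computed results match everywhere.
Tracing base=-3, step=-4: calc: scale=-4, then (((-0) != (base * 8)) || ((scale - 7) >= (step * base))) is true, then scale=-4, then count=0, then (idx=0), then count=4, then (idx=1), then count=7, then (idx=2), then count=9, then (idx=3), then count=10, then (idx=4), then count=10, then scale=40, then returns 1840 | calc_v2: scale=-4, then (!((!((-0) != (base * 8))) && (!((scale - 7) >= (step * base))))) is true, then scale=-4, then count=0, then (idx=0), then count=0, then (idx=1), then count=1, then (idx=2), then count=3, then (idx=3), then count=6, then (idx=4), then count=10, then scale=40, then returns 1840 — matching result 1840.
An exhaustive pass over the 32 declared inputs shows identical outputs.
verdict: equivalent


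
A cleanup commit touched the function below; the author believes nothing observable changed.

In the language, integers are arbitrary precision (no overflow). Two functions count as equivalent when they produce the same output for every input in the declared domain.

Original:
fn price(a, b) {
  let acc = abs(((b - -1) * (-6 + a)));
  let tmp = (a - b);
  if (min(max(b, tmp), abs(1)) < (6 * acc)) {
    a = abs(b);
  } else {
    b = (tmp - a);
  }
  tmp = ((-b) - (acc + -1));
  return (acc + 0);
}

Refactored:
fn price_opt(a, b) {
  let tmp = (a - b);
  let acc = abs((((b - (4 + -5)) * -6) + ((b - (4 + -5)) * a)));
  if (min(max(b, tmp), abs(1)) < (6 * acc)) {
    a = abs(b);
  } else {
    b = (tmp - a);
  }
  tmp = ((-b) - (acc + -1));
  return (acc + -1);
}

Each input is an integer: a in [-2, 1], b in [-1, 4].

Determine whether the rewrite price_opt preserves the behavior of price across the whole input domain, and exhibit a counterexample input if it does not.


Take a=-2, b=-1.
price: acc=0, then tmp=-1, then (min(max(b, tmp), abs(1)) < (6 * acc)) is true, then a=1, then tmp=2, then returns 0
price_opt: tmp=-1, then acc=0, then (min(max(b, tmp), abs(1)) < (6 * acc)) is true, then a=1, then tmp=2, then returns -1
0 against -1: the behavior changed.
verdict: not equivalent; witness: a=-2, b=-1


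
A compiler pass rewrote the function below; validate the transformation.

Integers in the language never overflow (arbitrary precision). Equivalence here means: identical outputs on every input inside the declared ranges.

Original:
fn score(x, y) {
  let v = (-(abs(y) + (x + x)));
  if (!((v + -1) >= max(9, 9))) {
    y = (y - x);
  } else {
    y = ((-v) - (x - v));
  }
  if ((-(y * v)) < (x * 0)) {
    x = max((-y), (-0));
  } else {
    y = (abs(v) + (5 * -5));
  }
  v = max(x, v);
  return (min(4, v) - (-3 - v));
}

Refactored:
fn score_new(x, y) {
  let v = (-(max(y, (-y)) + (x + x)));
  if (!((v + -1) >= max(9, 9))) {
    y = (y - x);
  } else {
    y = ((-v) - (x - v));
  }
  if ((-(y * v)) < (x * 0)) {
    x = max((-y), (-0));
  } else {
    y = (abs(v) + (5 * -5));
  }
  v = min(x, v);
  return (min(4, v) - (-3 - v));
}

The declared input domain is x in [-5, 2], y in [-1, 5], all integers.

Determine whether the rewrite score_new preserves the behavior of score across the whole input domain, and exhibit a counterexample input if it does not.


At x=-5, y=-1: score gives 16, score_new gives 3.
verdict: not equivalent; witness: x=-5, y=-1


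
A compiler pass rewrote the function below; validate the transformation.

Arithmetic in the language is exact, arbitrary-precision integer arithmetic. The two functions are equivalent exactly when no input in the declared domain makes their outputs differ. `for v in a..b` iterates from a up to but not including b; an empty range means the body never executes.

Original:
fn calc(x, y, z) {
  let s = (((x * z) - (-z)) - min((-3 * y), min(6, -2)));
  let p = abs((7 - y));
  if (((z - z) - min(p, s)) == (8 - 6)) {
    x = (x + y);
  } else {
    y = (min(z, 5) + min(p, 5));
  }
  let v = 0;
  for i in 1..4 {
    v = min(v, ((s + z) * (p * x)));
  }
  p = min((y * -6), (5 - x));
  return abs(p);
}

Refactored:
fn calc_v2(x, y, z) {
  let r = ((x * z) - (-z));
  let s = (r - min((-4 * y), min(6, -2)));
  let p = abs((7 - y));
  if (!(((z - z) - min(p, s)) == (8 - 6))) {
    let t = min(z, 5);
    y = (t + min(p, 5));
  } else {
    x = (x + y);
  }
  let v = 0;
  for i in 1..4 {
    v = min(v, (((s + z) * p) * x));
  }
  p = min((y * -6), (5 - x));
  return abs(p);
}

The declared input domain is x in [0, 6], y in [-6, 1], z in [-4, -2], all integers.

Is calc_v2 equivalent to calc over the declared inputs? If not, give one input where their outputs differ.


x=1, y=1, z=-3 yields 12 from calc but 6 from calc_v2.
verdict: not equivalent; witness: x=1, y=1, z=-3


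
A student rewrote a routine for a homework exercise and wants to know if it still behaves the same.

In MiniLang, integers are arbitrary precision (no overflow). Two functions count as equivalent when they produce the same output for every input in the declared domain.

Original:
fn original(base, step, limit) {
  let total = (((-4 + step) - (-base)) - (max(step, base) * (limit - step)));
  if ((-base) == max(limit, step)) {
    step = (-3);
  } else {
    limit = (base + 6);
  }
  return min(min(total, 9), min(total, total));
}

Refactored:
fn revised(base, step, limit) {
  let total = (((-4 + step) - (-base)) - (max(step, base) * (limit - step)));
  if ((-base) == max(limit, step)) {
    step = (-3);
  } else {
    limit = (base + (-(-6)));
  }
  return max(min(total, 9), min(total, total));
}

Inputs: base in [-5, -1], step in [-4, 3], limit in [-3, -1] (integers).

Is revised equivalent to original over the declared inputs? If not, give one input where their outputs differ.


Evaluate both at base=-5, step=3, limit=-3.
original: total becomes 12; next ((-base) == max(limit, step)) evaluates to false; next limit becomes 1; next final value 9
revised: total becomes 12; next ((-base) == max(limit, step)) evaluates to false; next limit becomes 1; next final value 12
9 != 12, so the rewrite changes behavior.
verdict: not equivalent; witness: base=-5, step=3, limit=-3


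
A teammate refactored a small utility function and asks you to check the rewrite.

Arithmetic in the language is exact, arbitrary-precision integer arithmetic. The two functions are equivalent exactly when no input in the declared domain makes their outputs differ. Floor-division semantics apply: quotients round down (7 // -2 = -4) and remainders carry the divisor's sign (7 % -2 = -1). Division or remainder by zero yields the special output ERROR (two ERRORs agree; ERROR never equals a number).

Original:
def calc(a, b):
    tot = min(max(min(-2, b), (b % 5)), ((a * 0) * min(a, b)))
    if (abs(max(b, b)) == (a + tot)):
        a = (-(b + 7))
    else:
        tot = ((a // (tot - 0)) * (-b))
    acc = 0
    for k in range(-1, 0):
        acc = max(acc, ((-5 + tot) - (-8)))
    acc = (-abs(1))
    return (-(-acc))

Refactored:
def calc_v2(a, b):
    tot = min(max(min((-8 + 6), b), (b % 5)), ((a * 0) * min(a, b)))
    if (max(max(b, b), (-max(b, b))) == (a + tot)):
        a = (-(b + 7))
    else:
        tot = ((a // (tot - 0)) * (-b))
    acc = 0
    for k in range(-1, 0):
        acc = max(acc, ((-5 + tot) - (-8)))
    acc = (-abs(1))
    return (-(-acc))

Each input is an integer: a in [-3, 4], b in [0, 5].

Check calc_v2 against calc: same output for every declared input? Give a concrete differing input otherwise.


Although arithmetic usage differs, constant usage differs, min/max/abs usage differs, 48/48 inputs agree.
verdict: equivalent


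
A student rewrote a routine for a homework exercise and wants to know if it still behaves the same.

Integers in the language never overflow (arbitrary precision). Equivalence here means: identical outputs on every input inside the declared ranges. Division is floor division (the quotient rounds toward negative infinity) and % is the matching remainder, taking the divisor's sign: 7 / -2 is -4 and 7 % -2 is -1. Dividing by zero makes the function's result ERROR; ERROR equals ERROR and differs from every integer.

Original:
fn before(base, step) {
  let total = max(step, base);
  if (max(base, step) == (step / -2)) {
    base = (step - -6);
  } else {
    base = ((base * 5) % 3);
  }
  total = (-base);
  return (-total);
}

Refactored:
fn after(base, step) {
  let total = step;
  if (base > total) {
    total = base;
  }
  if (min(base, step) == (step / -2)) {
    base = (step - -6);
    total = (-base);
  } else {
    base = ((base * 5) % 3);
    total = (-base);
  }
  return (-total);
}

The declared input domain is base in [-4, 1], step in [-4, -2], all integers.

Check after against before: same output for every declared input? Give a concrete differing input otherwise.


Take base=1, step=-3.
before: total=1, then (max(base, step) == (step / -2)) is true, then base=3, then total=-3, then returns 3
after: total=-3, then (base > total) is true, then total=1, then (min(base, step) == (step / -2)) is false, then base=2, then total=-2, then returns 2
3 != 2, so the rewrite changes behavior.
verdict: not equivalent; witness: base=1, step=-3


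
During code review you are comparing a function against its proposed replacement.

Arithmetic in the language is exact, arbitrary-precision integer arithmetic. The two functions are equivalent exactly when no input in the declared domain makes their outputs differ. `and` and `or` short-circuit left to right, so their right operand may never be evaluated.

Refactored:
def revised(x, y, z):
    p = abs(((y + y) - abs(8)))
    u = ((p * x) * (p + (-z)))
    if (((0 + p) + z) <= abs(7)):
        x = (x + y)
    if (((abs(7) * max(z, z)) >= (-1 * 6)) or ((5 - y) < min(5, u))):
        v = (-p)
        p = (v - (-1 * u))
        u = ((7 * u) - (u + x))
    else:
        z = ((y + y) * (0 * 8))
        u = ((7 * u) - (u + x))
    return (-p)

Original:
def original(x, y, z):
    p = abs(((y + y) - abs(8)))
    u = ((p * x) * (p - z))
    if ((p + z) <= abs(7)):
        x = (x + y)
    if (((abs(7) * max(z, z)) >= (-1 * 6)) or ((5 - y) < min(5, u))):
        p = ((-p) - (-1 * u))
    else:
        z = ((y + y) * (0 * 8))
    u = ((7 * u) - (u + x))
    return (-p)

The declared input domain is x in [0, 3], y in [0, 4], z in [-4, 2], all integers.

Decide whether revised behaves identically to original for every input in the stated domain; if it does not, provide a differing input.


Behavior is preserved: although constant usage differs, and arithmetic usage differs, and local variable names differ, and statement counts differ, the outputs never diverge.
Spot check at x=0, y=1, z=2 — original: p=6, then u=0, then ((p + z) <= abs(7)) is false, then (((abs(7) * max(z, z)) >= (-1 * 6)) or ((5 - y) < min(5, u))) is true, then p=-6, then u=0, then returns 6. revised: p=6, then u=0, then (((0 + p) + z) <= abs(7)) is false, then (((abs(7) * max(z, z)) >= (-1 * 6)) or ((5 - y) < min(5, u))) is true, then v=-6, then p=-6, then u=0, then returns 6. Both give 6.
An exhaustive pass over the 140 declared inputs shows identical outputs.
verdict: equivalent


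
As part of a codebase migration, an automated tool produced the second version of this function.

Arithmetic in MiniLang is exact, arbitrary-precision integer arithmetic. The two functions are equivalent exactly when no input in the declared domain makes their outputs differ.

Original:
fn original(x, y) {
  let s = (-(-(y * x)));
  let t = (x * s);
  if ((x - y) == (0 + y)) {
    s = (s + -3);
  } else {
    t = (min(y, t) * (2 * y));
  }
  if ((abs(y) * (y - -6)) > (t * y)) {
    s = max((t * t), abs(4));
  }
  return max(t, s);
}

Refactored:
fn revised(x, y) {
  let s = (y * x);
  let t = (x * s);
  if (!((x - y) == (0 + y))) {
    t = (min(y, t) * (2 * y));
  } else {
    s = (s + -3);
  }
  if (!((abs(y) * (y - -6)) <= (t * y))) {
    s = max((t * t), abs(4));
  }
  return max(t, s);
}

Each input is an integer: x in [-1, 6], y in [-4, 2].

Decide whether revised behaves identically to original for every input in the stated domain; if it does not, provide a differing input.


This is a faithful refactor — boolean connective usage differs; comparison usage differs, but the computed results match everywhere.
One worked example (x=5, y=1) — original: s=5, then t=25, then ((x - y) == (0 + y)) is false, then t=2, then ((abs(y) * (y - -6)) > (t * y)) is true, then s=4, then returns 4; revised: s=5, then t=25, then (!((x - y) == (0 + y))) is true, then t=2, then (!((abs(y) * (y - -6)) <= (t * y))) is true, then s=4, then returns 4; agreement on 4.
Checked all 56 inputs in the declared domain: the outputs agree on every one.
verdict: equivalent


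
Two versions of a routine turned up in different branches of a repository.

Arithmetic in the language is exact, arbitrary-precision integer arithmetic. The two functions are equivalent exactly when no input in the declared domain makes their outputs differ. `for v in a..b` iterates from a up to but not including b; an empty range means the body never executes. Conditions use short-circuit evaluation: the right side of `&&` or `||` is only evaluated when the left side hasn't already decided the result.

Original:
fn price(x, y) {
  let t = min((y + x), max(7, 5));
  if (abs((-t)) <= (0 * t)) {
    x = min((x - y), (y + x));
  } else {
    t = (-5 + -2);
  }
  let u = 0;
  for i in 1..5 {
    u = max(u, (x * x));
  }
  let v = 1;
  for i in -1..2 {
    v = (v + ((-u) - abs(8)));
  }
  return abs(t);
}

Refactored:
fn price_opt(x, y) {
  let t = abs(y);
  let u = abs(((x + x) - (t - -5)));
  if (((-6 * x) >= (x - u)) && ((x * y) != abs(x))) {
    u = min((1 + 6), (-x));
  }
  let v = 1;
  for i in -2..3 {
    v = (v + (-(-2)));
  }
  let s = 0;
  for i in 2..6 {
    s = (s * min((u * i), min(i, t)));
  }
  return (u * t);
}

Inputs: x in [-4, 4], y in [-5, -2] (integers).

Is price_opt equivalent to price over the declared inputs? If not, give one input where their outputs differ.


Evaluate both at x=-4, y=-5.
price: t=-9, then (abs((-t)) <= (0 * t)) is false, then t=-7, then u=0, then (i=1), then u=16, then (i=2), then u=16, then (i=3), then u=16, then (i=4), then u=16, then v=1, then (i=-1), then v=-23, then (i=0), then v=-47, then (i=1), then v=-71, then returns 7
price_opt: t=5, then u=18, then (((-6 * x) >= (x - u)) && ((x * y) != abs(x))) is true, then u=4, then v=1, then (i=-2), then v=3, then (i=-1), then v=5, then (i=0), then v=7, then (i=1), then v=9, then (i=2), then v=11, then s=0, then (i=2), then s=0, then (i=3), then s=0, then (i=4), then s=0, then (i=5), then s=0, then returns 20
7 vs 20 — the two versions disagree here.
verdict: not equivalent; witness: x=-4, y=-5


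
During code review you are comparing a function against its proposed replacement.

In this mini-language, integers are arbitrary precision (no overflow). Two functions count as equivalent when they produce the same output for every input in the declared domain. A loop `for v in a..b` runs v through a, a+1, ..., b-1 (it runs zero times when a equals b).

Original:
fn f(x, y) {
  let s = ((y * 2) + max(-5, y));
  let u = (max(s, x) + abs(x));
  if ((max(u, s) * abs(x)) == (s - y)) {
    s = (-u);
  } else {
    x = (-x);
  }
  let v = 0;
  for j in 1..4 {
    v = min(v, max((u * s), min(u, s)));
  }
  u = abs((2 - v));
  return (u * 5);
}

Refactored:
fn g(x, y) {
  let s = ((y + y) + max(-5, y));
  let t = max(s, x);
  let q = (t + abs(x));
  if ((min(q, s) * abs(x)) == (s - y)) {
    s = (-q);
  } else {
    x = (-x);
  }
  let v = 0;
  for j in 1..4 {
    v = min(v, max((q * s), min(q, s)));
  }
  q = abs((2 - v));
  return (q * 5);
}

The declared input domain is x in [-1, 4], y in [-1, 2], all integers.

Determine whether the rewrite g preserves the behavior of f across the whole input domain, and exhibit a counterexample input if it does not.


Try x=-1, y=0.
f: s = 0; u = 1; ((max(u, s) * abs(x)) == (s - y)) -> false; x = 1; v = 0; [j=1]; v = 0; [j=2]; v = 0; [j=3]; v = 0; u = 2; return 10
g: s = 0; t = 0; q = 1; ((min(q, s) * abs(x)) == (s - y)) -> true; s = -1; v = 0; [j=1]; v = -1; [j=2]; v = -1; [j=3]; v = -1; q = 3; return 15
10 vs 15 — the two versions disagree here.
verdict: not equivalent; witness: x=-1, y=0


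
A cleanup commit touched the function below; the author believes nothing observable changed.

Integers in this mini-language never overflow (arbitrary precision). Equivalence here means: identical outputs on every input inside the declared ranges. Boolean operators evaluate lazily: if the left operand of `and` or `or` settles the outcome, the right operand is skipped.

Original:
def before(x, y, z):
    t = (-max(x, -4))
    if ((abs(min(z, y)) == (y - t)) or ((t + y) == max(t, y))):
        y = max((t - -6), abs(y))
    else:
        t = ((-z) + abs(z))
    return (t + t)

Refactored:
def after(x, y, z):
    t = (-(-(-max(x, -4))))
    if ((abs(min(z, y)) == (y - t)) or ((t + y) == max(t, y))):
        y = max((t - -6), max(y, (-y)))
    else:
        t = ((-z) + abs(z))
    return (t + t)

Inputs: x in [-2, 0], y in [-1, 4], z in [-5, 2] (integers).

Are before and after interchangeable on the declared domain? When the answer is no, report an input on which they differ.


Reading the diff, among the changes: min/max/abs usage differs.
Spot check at x=-1, y=-1, z=-1 — before: t = 1; ((abs(min(z, y)) == (y - t)) or ((t + y) == max(t, y))) -> false; t = 2; return 4. after: t = 1; ((abs(min(z, y)) == (y - t)) or ((t + y) == max(t, y))) -> false; t = 2; return 4. Both give 4.
Across all 144 domain points the two functions coincide.
verdict: equivalent


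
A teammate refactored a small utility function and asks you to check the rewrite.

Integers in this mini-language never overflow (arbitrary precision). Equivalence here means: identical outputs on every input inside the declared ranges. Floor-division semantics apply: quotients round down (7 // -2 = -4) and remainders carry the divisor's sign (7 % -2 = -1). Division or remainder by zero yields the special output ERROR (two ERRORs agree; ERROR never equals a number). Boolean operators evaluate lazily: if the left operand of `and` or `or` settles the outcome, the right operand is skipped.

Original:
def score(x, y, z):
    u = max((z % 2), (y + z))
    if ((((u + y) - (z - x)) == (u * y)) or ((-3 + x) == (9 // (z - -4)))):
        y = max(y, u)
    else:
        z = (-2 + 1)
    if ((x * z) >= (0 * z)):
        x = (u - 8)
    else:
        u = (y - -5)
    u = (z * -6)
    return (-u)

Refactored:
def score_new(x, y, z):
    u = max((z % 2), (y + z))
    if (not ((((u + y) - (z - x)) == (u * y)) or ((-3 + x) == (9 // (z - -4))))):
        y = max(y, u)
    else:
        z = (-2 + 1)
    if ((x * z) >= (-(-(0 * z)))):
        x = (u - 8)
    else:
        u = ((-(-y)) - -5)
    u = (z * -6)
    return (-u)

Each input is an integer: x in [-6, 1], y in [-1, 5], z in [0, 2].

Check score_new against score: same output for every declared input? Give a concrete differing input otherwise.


Not equivalent: x=-6, y=-1, z=0 separates them (-6 vs 0).
score: u := 0 | ((((u + y) - (z - x)) == (u * y)) or ((-3 + x) == (9 // (z - -4)))): false | z := -1 | ((x * z) >= (0 * z)): true | x := -8 | u := 6 | result -6
score_new: u := 0 | (not ((((u + y) - (z - x)) == (u * y)) or ((-3 + x) == (9 // (z - -4))))): true | y := 0 | ((x * z) >= (-(-(0 * z)))): true | x := -8 | u := 0 | result 0
verdict: not equivalent; witness: x=-6, y=-1, z=0


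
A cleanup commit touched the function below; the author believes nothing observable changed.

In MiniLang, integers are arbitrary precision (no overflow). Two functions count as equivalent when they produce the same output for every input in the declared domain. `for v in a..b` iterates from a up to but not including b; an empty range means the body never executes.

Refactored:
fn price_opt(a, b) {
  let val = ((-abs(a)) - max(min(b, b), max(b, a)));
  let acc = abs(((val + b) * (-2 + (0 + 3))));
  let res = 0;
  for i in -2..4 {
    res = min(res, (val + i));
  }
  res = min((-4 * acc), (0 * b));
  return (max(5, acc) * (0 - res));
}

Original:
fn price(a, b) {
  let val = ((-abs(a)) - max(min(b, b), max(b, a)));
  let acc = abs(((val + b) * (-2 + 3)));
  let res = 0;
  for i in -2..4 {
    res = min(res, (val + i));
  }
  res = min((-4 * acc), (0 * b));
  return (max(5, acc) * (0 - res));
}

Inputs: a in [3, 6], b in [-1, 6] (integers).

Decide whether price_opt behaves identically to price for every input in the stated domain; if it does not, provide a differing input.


Comparing the listings, the differences include: arithmetic usage differs, plus constant usage differs.
As a probe, take a=5, b=4: price runs val becomes -10; next acc becomes 6; next res becomes 0; next at i=-2:; next res becomes -12; next at i=-1:; next res becomes -12; next at i=0:; next res becomes -12; next at i=1:; next res becomes -12; next at i=2:; next res becomes -12; next at i=3:; next res becomes -12; next res becomes -24; next final value 144; price_opt runs val becomes -10; next acc becomes 6; next res becomes 0; next at i=-2:; next res becomes -12; next at i=-1:; next res becomes -12; next at i=0:; next res becomes -12; next at i=1:; next res becomes -12; next at i=2:; next res becomes -12; next at i=3:; next res becomes -12; next res becomes -24; next final value 144; both end at 144.
Sweeping the whole domain (32 inputs) finds no disagreement.
verdict: equivalent


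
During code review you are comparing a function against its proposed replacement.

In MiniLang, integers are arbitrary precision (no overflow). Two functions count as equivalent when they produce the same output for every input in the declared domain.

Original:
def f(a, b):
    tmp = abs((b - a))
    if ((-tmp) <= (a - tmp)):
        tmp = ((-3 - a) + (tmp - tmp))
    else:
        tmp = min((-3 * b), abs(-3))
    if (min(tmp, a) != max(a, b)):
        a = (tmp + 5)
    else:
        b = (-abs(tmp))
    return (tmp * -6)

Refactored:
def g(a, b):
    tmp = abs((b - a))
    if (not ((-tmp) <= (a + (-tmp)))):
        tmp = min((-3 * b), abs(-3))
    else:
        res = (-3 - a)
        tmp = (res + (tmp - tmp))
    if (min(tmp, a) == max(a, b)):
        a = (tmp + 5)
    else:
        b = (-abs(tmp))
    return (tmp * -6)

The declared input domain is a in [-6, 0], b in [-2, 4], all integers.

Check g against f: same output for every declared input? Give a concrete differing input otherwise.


Equivalent. The suspicious edit (`(min(tmp, a) != max(a, b))` became `(min(tmp, a) == max(a, b))`) never changes the result for any input inside the declared domain.
Every one of the 49 inputs gives matching results.
Spot check at a=-5, b=-2 — f: tmp becomes 3; next ((-tmp) <= (a - tmp)) evaluates to false; next tmp becomes 3; next (min(tmp, a) != max(a, b)) evaluates to true; next a becomes 8; next final value -18. g: tmp becomes 3; next (not ((-tmp) <= (a + (-tmp)))) evaluates to true; next tmp becomes 3; next (min(tmp, a) == max(a, b)) evaluates to false; next b becomes -3; next final value -18. Both give -18.
verdict: equivalent


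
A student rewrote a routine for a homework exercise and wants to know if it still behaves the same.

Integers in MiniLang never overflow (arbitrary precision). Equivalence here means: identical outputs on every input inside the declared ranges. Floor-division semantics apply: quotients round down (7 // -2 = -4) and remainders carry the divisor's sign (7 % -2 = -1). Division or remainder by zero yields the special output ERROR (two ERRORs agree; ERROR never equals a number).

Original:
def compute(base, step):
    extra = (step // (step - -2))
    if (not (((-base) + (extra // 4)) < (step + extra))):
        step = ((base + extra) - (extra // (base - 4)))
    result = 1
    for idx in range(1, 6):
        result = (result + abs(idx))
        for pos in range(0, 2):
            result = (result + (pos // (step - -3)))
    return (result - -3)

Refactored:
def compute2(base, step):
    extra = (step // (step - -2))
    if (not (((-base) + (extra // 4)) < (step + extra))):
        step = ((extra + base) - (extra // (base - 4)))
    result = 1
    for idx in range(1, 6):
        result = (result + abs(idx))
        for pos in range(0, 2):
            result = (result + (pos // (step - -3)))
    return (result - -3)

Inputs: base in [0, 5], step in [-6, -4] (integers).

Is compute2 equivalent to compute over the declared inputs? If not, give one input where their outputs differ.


The two versions differ — the changes include same computation, different form.
One worked example (base=5, step=-5) — compute: extra = 1; (not (((-base) + (extra // 4)) < (step + extra))) -> false; result = 1; [idx=1]; result = 2; [pos=0]; result = 2; [pos=1]; result = 1; [idx=2]; result = 3; [pos=0]; result = 3; [pos=1]; result = 2; [idx=3]; result = 5; [pos=0]; result = 5; [pos=1]; result = 4; [idx=4]; result = 8; [pos=0]; result = 8; [pos=1]; result = 7; [idx=5]; result = 12; [pos=0]; result = 12; [pos=1]; result = 11; return 14; compute2: extra = 1; (not (((-base) + (extra // 4)) < (step + extra))) -> false; result = 1; [idx=1]; result = 2; [pos=0]; result = 2; [pos=1]; result = 1; [idx=2]; result = 3; [pos=0]; result = 3; [pos=1]; result = 2; [idx=3]; result = 5; [pos=0]; result = 5; [pos=1]; result = 4; [idx=4]; result = 8; [pos=0]; result = 8; [pos=1]; result = 7; [idx=5]; result = 12; [pos=0]; result = 12; [pos=1]; result = 11; return 14; agreement on 14.
Checked all 18 inputs in the declared domain: the outputs agree on every one.
verdict: equivalent
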